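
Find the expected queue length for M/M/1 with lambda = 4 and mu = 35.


rho = 4/35; Lq = rho^2/(1-rho) = 0.01

0.01


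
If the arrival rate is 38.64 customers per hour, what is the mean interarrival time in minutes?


Mean interarrival time = 60/lambda = 60/38.64 = 1.55 minutes

1.55 minutes


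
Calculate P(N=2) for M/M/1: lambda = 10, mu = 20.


rho = 10/20; P(n) = (1-rho)*rho^n = (1-10/20)*(10/20)^2 = 0.125

0.125


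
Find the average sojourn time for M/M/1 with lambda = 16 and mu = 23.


W = 1/(mu - lambda) = 1/(23 - 16) = 0.1429 hours

0.1429 hours


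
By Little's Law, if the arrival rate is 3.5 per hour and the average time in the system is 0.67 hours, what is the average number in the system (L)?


L = lambda * W = 3.5 * 0.67 = 2.35

2.35


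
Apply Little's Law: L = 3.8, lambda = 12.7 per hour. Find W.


W = L / lambda = 3.8 / 12.7 = 0.2992 hours

0.2992 hours


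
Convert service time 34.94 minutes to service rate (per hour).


mu = 60 / avg_service_time = 60 / 34.94 = 1.72 per hour

1.72 per hour


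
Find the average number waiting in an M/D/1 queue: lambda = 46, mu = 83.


M/D/1: Lq = rho^2 / (2*(1-rho)) where rho = 46/83; Lq = 0.34

0.34


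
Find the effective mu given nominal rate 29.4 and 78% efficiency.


Effective rate = mu * efficiency = 29.4 * 0.78 = 22.93 per hour

22.93 per hour


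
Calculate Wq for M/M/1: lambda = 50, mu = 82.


rho = 50/82; Wq = rho/(mu - lambda) = 0.0191 hours

0.0191 hours


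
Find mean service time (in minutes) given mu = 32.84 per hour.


Mean service time = 60/mu = 60/32.84 = 1.83 minutes

1.83 minutes


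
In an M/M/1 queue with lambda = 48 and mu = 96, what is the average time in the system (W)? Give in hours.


W = 1/(mu - lambda) = 1/(96 - 48) = 0.0208 hours

0.0208 hours


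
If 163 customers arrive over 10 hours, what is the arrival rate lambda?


lambda = total arrivals / time = 163 / 10 = 16.3 per hour

16.3 per hour


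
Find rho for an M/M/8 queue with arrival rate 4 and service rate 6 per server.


rho = lambda/(c*mu) = 4/(8*6) = 0.0833

0.0833


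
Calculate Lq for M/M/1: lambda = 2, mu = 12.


rho = 2/12; Lq = rho^2/(1-rho) = 0.03

0.03


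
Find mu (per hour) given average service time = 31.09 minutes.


mu = 60 / avg_service_time = 60 / 31.09 = 1.93 per hour

1.93 per hour


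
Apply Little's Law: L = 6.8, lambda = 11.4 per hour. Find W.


W = L / lambda = 6.8 / 11.4 = 0.5965 hours

0.5965 hours


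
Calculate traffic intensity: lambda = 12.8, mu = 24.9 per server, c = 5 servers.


rho = lambda / (c * mu) = 12.8 / (5 * 24.9) = 0.1028

0.1028


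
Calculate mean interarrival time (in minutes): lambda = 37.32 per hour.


Mean interarrival time = 60/lambda = 60/37.32 = 1.61 minutes

1.61 minutes


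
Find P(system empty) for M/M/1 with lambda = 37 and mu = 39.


P0 = 1 - rho = 1 - 37/39 = 0.0513

0.0513


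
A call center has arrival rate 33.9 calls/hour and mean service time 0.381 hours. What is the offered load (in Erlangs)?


Offered load a = lambda * E[S] = 33.9 * 0.381 = 12.92 Erlangs

12.92 Erlangs


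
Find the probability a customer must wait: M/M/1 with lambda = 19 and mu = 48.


P(wait) = rho = lambda/mu = 19/48 = 0.3958

0.3958


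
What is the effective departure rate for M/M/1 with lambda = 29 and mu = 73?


For a stable queue (lambda < mu), throughput = lambda = 29 per hour

29 per hour


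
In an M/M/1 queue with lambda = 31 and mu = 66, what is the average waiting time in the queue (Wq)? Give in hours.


rho = 31/66; Wq = rho/(mu - lambda) = 0.0134 hours

0.0134 hours


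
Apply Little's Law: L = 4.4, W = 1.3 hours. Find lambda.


lambda = L / W = 4.4 / 1.3 = 3.38 per hour

3.38 per hour


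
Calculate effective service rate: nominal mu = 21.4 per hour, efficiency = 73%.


Effective rate = mu * efficiency = 21.4 * 0.73 = 15.62 per hour

15.62 per hour


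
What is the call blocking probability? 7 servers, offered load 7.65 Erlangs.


B(N,A) = (A^N/N!) / sum(A^k/k!, k=0..N) with N=7, A=7.65 = 0.288

0.288


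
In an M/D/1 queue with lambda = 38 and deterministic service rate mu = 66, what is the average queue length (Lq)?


M/D/1: Lq = rho^2 / (2*(1-rho)) where rho = 38/66; Lq = 0.39

0.39


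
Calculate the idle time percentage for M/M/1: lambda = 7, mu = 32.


Idle fraction = (1 - rho) * 100 = (1 - 7/32) * 100 = 78.1%

78.1%


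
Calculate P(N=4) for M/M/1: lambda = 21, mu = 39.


rho = 21/39; P(n) = (1-rho)*rho^n = (1-21/39)*(21/39)^4 = 0.0388

0.0388


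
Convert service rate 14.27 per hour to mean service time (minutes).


Mean service time = 60/mu = 60/14.27 = 4.2 minutes

4.2 minutes


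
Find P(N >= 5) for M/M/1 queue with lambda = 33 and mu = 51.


P(N >= 5) = rho^5 = (33/51)^5 = 0.1134

0.1134


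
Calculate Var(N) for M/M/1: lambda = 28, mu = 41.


rho = 28/41; Var(N) = rho/(1-rho)^2 = 6.79

6.79


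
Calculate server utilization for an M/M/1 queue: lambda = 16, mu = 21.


rho = lambda/mu = 16/21 = 0.7619

0.7619


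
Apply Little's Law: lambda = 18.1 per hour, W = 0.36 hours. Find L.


L = lambda * W = 18.1 * 0.36 = 6.52

6.52


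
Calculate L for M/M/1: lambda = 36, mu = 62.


rho = 36/62; L = rho/(1-rho) = 1.38

1.38


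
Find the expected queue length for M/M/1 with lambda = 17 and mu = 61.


rho = 17/61; Lq = rho^2/(1-rho) = 0.11

0.11


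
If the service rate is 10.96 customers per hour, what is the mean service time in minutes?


Mean service time = 60/mu = 60/10.96 = 5.47 minutes

5.47 minutes


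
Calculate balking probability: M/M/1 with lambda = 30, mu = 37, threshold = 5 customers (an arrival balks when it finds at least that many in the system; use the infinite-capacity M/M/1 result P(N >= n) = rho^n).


P(N >= 5) = rho^5 = (30/37)^5 = 0.3504

0.3504


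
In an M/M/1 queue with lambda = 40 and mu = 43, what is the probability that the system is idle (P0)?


P0 = 1 - rho = 1 - 40/43 = 0.0698

0.0698


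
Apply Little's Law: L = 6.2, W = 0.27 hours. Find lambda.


lambda = L / W = 6.2 / 0.27 = 22.96 per hour

22.96 per hour


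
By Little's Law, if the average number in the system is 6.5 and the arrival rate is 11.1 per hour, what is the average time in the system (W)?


W = L / lambda = 6.5 / 11.1 = 0.5856 hours

0.5856 hours


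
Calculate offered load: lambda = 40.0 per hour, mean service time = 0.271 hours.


Offered load a = lambda * E[S] = 40.0 * 0.271 = 10.84 Erlangs

10.84 Erlangs


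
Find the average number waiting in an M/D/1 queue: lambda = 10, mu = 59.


M/D/1: Lq = rho^2 / (2*(1-rho)) where rho = 10/59; Lq = 0.02

0.02


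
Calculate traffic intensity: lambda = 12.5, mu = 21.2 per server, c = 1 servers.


rho = lambda / (c * mu) = 12.5 / (1 * 21.2) = 0.5896

0.5896


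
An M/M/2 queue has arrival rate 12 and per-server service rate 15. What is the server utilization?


rho = lambda/(c*mu) = 12/(2*15) = 0.4

0.4


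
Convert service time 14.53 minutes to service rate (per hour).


mu = 60 / avg_service_time = 60 / 14.53 = 4.13 per hour

4.13 per hour


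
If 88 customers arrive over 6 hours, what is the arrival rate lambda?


lambda = total arrivals / time = 88 / 6 = 14.67 per hour

14.67 per hour


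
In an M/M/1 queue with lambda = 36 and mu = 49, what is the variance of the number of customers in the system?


rho = 36/49; Var(N) = rho/(1-rho)^2 = 10.44

10.44


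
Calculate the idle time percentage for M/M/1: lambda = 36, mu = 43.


Idle fraction = (1 - rho) * 100 = (1 - 36/43) * 100 = 16.3%

16.3%


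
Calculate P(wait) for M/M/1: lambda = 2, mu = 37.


P(wait) = rho = lambda/mu = 2/37 = 0.0541

0.0541


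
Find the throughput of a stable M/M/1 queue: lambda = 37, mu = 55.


For a stable queue (lambda < mu), throughput = lambda = 37 per hour

37 per hour


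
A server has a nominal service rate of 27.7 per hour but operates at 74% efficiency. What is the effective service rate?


Effective rate = mu * efficiency = 27.7 * 0.74 = 20.5 per hour

20.5 per hour


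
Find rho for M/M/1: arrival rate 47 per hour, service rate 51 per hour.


rho = lambda/mu = 47/51 = 0.9216

0.9216


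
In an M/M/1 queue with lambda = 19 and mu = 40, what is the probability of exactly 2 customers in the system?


rho = 19/40; P(n) = (1-rho)*rho^n = (1-19/40)*(19/40)^2 = 0.1185

0.1185


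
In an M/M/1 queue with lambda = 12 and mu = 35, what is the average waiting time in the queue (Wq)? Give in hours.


rho = 12/35; Wq = rho/(mu - lambda) = 0.0149 hours

0.0149 hours


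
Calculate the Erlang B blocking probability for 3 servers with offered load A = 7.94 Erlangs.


B(N,A) = (A^N/N!) / sum(A^k/k!, k=0..N) with N=3, A=7.94 = 0.6734

0.6734


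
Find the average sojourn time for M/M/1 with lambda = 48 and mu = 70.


W = 1/(mu - lambda) = 1/(70 - 48) = 0.0455 hours

0.0455 hours


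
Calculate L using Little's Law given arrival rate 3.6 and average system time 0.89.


L = lambda * W = 3.6 * 0.89 = 3.2

3.2


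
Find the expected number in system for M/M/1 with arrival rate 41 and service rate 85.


rho = 41/85; L = rho/(1-rho) = 0.93

0.93


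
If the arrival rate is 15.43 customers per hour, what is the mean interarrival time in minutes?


Mean interarrival time = 60/lambda = 60/15.43 = 3.89 minutes

3.89 minutes


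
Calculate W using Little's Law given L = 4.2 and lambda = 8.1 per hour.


W = L / lambda = 4.2 / 8.1 = 0.5185 hours

0.5185 hours


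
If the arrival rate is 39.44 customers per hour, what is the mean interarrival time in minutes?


Mean interarrival time = 60/lambda = 60/39.44 = 1.52 minutes

1.52 minutes


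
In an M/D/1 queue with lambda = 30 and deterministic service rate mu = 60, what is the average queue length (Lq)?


M/D/1: Lq = rho^2 / (2*(1-rho)) where rho = 30/60; Lq = 0.25

0.25


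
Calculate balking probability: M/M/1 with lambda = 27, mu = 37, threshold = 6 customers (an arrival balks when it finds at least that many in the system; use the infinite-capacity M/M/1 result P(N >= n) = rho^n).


P(N >= 6) = rho^6 = (27/37)^6 = 0.151

0.151


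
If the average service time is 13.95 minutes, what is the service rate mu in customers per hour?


mu = 60 / avg_service_time = 60 / 13.95 = 4.3 per hour

4.3 per hour


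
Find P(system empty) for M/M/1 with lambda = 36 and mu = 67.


P0 = 1 - rho = 1 - 36/67 = 0.4627

0.4627


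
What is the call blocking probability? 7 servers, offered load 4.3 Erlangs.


B(N,A) = (A^N/N!) / sum(A^k/k!, k=0..N) with N=7, A=4.3 = 0.0788

0.0788


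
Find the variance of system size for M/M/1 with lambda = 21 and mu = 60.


rho = 21/60; Var(N) = rho/(1-rho)^2 = 0.83

0.83


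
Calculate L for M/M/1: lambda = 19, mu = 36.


rho = 19/36; L = rho/(1-rho) = 1.12

1.12


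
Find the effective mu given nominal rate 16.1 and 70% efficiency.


Effective rate = mu * efficiency = 16.1 * 0.7 = 11.27 per hour

11.27 per hour


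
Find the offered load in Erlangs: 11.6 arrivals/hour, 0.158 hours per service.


Offered load a = lambda * E[S] = 11.6 * 0.158 = 1.83 Erlangs

1.83 Erlangs


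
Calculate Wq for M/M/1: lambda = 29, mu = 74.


rho = 29/74; Wq = rho/(mu - lambda) = 0.0087 hours

0.0087 hours


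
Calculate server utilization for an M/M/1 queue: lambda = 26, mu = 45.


rho = lambda/mu = 26/45 = 0.5778

0.5778


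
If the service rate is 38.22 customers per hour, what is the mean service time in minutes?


Mean service time = 60/mu = 60/38.22 = 1.57 minutes

1.57 minutes


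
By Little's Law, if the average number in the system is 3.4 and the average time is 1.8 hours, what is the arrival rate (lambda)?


lambda = L / W = 3.4 / 1.8 = 1.89 per hour

1.89 per hour


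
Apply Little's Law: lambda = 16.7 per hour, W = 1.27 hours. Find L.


L = lambda * W = 16.7 * 1.27 = 21.21

21.21


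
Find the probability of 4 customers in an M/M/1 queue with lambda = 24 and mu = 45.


rho = 24/45; P(n) = (1-rho)*rho^n = (1-24/45)*(24/45)^4 = 0.0378

0.0378


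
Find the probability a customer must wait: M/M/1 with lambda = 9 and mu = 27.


P(wait) = rho = lambda/mu = 9/27 = 0.3333

0.3333


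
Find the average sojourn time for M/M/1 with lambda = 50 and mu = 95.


W = 1/(mu - lambda) = 1/(95 - 50) = 0.0222 hours

0.0222 hours


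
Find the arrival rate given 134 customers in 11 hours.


lambda = total arrivals / time = 134 / 11 = 12.18 per hour

12.18 per hour


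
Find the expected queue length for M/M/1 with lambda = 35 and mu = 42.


rho = 35/42; Lq = rho^2/(1-rho) = 4.17

4.17


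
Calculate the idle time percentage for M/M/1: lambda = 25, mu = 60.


Idle fraction = (1 - rho) * 100 = (1 - 25/60) * 100 = 58.3%

58.3%


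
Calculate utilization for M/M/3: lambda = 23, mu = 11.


rho = lambda/(c*mu) = 23/(3*11) = 0.697

0.697


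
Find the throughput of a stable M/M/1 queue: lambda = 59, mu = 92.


For a stable queue (lambda < mu), throughput = lambda = 59 per hour

59 per hour


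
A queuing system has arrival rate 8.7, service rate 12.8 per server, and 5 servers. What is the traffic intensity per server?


rho = lambda / (c * mu) = 8.7 / (5 * 12.8) = 0.1359

0.1359


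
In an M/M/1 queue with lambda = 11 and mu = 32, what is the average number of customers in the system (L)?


rho = 11/32; L = rho/(1-rho) = 0.52

0.52


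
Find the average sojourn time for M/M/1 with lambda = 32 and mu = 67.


W = 1/(mu - lambda) = 1/(67 - 32) = 0.0286 hours

0.0286 hours


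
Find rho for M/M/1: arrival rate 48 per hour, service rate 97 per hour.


rho = lambda/mu = 48/97 = 0.4948

0.4948


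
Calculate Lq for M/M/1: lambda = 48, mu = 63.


rho = 48/63; Lq = rho^2/(1-rho) = 2.44

2.44


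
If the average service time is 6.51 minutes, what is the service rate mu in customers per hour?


mu = 60 / avg_service_time = 60 / 6.51 = 9.22 per hour

9.22 per hour


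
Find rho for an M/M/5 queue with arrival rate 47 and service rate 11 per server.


rho = lambda/(c*mu) = 47/(5*11) = 0.8545

0.8545


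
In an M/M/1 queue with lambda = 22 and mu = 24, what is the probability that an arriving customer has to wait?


P(wait) = rho = lambda/mu = 22/24 = 0.9167

0.9167


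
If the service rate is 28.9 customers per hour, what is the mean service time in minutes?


Mean service time = 60/mu = 60/28.9 = 2.08 minutes

2.08 minutes


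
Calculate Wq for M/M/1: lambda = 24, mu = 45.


rho = 24/45; Wq = rho/(mu - lambda) = 0.0254 hours

0.0254 hours


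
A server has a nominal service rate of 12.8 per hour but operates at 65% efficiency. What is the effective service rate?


Effective rate = mu * efficiency = 12.8 * 0.65 = 8.32 per hour

8.32 per hour


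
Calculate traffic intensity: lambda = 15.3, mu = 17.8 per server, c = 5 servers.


rho = lambda / (c * mu) = 15.3 / (5 * 17.8) = 0.1719

0.1719


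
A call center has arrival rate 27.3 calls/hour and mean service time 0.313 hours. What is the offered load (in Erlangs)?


Offered load a = lambda * E[S] = 27.3 * 0.313 = 8.54 Erlangs

8.54 Erlangs


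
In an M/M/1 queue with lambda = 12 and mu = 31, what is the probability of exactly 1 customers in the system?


rho = 12/31; P(n) = (1-rho)*rho^n = (1-12/31)*(12/31)^1 = 0.2373

0.2373


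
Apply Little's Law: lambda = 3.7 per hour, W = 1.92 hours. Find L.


L = lambda * W = 3.7 * 1.92 = 7.1

7.1


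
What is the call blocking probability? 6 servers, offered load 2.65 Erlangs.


B(N,A) = (A^N/N!) / sum(A^k/k!, k=0..N) with N=6, A=2.65 = 0.0346

0.0346


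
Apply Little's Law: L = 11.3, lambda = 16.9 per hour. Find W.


W = L / lambda = 11.3 / 16.9 = 0.6686 hours

0.6686 hours


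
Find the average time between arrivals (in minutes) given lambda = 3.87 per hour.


Mean interarrival time = 60/lambda = 60/3.87 = 15.5 minutes

15.5 minutes


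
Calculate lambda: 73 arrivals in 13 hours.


lambda = total arrivals / time = 73 / 13 = 5.62 per hour

5.62 per hour


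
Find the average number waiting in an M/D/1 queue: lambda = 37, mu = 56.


M/D/1: Lq = rho^2 / (2*(1-rho)) where rho = 37/56; Lq = 0.64

0.64


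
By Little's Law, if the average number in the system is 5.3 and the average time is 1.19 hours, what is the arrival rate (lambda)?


lambda = L / W = 5.3 / 1.19 = 4.45 per hour

4.45 per hour


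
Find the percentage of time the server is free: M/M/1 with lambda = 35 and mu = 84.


Idle fraction = (1 - rho) * 100 = (1 - 35/84) * 100 = 58.3%

58.3%


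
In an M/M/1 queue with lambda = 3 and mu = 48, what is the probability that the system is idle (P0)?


P0 = 1 - rho = 1 - 3/48 = 0.9375

0.9375


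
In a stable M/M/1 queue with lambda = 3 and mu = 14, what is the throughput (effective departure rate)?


For a stable queue (lambda < mu), throughput = lambda = 3 per hour

3 per hour


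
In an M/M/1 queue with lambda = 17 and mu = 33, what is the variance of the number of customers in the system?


rho = 17/33; Var(N) = rho/(1-rho)^2 = 2.19

2.19


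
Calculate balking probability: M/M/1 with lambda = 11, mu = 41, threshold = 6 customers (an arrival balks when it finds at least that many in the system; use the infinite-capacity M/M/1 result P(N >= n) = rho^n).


P(N >= 6) = rho^6 = (11/41)^6 = 0.0004

0.0004


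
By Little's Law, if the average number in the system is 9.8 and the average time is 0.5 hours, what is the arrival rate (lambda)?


lambda = L / W = 9.8 / 0.5 = 19.6 per hour

19.6 per hour


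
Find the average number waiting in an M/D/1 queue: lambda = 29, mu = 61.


M/D/1: Lq = rho^2 / (2*(1-rho)) where rho = 29/61; Lq = 0.22

0.22


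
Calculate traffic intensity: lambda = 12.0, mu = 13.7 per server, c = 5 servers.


rho = lambda / (c * mu) = 12.0 / (5 * 13.7) = 0.1752

0.1752


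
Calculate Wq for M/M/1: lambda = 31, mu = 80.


rho = 31/80; Wq = rho/(mu - lambda) = 0.0079 hours

0.0079 hours


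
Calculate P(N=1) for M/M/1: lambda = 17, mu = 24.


rho = 17/24; P(n) = (1-rho)*rho^n = (1-17/24)*(17/24)^1 = 0.2066

0.2066


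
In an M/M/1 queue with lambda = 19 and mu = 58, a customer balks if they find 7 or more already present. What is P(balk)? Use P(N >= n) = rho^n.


P(N >= 7) = rho^7 = (19/58)^7 = 0.0004

0.0004


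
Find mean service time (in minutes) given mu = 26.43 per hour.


Mean service time = 60/mu = 60/26.43 = 2.27 minutes

2.27 minutes


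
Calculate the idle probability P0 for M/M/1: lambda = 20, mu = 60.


P0 = 1 - rho = 1 - 20/60 = 0.6667

0.6667


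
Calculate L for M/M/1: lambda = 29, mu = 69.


rho = 29/69; L = rho/(1-rho) = 0.73

0.73


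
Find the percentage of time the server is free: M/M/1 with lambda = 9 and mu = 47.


Idle fraction = (1 - rho) * 100 = (1 - 9/47) * 100 = 80.9%

80.9%


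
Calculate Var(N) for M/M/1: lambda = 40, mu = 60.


rho = 40/60; Var(N) = rho/(1-rho)^2 = 6.0

6.0


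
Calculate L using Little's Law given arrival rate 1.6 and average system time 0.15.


L = lambda * W = 1.6 * 0.15 = 0.24

0.24


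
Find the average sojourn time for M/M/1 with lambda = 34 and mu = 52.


W = 1/(mu - lambda) = 1/(52 - 34) = 0.0556 hours

0.0556 hours


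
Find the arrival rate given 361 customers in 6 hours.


lambda = total arrivals / time = 361 / 6 = 60.17 per hour

60.17 per hour


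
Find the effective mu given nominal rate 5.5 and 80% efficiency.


Effective rate = mu * efficiency = 5.5 * 0.8 = 4.4 per hour

4.4 per hour


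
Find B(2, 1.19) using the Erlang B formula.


B(N,A) = (A^N/N!) / sum(A^k/k!, k=0..N) with N=2, A=1.19 = 0.2443

0.2443


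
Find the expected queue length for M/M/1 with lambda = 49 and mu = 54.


rho = 49/54; Lq = rho^2/(1-rho) = 8.89

8.89


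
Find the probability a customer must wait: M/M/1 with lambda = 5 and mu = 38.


P(wait) = rho = lambda/mu = 5/38 = 0.1316

0.1316


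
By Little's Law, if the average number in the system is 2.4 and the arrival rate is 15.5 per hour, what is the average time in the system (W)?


W = L / lambda = 2.4 / 15.5 = 0.1548 hours

0.1548 hours


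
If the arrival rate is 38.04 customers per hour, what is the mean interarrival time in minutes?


Mean interarrival time = 60/lambda = 60/38.04 = 1.58 minutes

1.58 minutes


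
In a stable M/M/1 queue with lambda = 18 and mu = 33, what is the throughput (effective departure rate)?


For a stable queue (lambda < mu), throughput = lambda = 18 per hour

18 per hour


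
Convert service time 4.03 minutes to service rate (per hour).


mu = 60 / avg_service_time = 60 / 4.03 = 14.89 per hour

14.89 per hour


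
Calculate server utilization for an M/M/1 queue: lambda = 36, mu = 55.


rho = lambda/mu = 36/55 = 0.6545

0.6545


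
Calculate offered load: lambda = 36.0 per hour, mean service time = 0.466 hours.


Offered load a = lambda * E[S] = 36.0 * 0.466 = 16.78 Erlangs

16.78 Erlangs


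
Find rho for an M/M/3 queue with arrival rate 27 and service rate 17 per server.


rho = lambda/(c*mu) = 27/(3*17) = 0.5294

0.5294


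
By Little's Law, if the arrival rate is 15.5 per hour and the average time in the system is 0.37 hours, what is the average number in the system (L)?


L = lambda * W = 15.5 * 0.37 = 5.74

5.74


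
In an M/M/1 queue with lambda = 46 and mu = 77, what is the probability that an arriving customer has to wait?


P(wait) = rho = lambda/mu = 46/77 = 0.5974

0.5974


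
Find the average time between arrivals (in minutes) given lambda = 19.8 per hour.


Mean interarrival time = 60/lambda = 60/19.8 = 3.03 minutes

3.03 minutes


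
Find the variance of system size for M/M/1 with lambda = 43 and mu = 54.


rho = 43/54; Var(N) = rho/(1-rho)^2 = 19.19

19.19


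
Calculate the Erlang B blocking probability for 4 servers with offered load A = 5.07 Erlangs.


B(N,A) = (A^N/N!) / sum(A^k/k!, k=0..N) with N=4, A=5.07 = 0.4038

0.4038


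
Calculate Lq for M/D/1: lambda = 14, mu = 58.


M/D/1: Lq = rho^2 / (2*(1-rho)) where rho = 14/58; Lq = 0.04

0.04


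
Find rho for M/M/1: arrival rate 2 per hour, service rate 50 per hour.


rho = lambda/mu = 2/50 = 0.04

0.04


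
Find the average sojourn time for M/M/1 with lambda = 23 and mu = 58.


W = 1/(mu - lambda) = 1/(58 - 23) = 0.0286 hours

0.0286 hours


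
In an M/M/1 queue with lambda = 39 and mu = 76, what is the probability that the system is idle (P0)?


P0 = 1 - rho = 1 - 39/76 = 0.4868

0.4868


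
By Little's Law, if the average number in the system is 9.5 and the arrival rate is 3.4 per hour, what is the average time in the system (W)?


W = L / lambda = 9.5 / 3.4 = 2.7941 hours

2.7941 hours


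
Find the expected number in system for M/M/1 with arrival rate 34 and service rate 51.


rho = 34/51; L = rho/(1-rho) = 2.0

2.0


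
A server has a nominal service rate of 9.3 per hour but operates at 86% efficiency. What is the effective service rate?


Effective rate = mu * efficiency = 9.3 * 0.86 = 8.0 per hour

8.0 per hour


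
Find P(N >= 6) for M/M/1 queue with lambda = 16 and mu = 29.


P(N >= 6) = rho^6 = (16/29)^6 = 0.0282

0.0282


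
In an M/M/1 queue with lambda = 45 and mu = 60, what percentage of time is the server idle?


Idle fraction = (1 - rho) * 100 = (1 - 45/60) * 100 = 25.0%

25.0%


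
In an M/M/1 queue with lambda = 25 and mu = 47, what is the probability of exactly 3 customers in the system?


rho = 25/47; P(n) = (1-rho)*rho^n = (1-25/47)*(25/47)^3 = 0.0704

0.0704


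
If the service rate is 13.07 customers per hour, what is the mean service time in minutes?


Mean service time = 60/mu = 60/13.07 = 4.59 minutes

4.59 minutes


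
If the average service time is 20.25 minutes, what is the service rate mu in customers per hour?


mu = 60 / avg_service_time = 60 / 20.25 = 2.96 per hour

2.96 per hour


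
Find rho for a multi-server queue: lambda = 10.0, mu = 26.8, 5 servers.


rho = lambda / (c * mu) = 10.0 / (5 * 26.8) = 0.0746

0.0746


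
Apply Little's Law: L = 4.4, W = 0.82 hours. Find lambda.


lambda = L / W = 4.4 / 0.82 = 5.37 per hour

5.37 per hour


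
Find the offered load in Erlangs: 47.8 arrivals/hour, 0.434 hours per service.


Offered load a = lambda * E[S] = 47.8 * 0.434 = 20.75 Erlangs

20.75 Erlangs


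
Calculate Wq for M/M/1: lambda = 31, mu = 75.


rho = 31/75; Wq = rho/(mu - lambda) = 0.0094 hours

0.0094 hours


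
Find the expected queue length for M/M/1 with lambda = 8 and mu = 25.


rho = 8/25; Lq = rho^2/(1-rho) = 0.15

0.15


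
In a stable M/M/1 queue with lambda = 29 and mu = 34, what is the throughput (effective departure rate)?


For a stable queue (lambda < mu), throughput = lambda = 29 per hour

29 per hour


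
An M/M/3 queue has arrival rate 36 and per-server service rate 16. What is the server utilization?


rho = lambda/(c*mu) = 36/(3*16) = 0.75

0.75


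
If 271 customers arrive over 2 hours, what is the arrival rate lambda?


lambda = total arrivals / time = 271 / 2 = 135.5 per hour

135.5 per hour


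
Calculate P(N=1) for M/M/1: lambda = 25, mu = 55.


rho = 25/55; P(n) = (1-rho)*rho^n = (1-25/55)*(25/55)^1 = 0.2479

0.2479


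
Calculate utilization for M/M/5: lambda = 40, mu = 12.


rho = lambda/(c*mu) = 40/(5*12) = 0.6667

0.6667


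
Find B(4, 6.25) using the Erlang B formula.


B(N,A) = (A^N/N!) / sum(A^k/k!, k=0..N) with N=4, A=6.25 = 0.4851

0.4851


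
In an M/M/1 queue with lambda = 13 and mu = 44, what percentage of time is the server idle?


Idle fraction = (1 - rho) * 100 = (1 - 13/44) * 100 = 70.5%

70.5%


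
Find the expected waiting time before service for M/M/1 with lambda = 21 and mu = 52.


rho = 21/52; Wq = rho/(mu - lambda) = 0.013 hours

0.013 hours


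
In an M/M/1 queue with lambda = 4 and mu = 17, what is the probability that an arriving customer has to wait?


P(wait) = rho = lambda/mu = 4/17 = 0.2353

0.2353


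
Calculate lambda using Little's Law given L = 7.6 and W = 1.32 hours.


lambda = L / W = 7.6 / 1.32 = 5.76 per hour

5.76 per hour


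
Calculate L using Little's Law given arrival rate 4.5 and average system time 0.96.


L = lambda * W = 4.5 * 0.96 = 4.32

4.32


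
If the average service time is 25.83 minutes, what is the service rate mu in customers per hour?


mu = 60 / avg_service_time = 60 / 25.83 = 2.32 per hour

2.32 per hour


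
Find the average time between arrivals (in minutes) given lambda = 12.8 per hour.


Mean interarrival time = 60/lambda = 60/12.8 = 4.69 minutes

4.69 minutes


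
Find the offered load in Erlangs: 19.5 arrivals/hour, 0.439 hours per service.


Offered load a = lambda * E[S] = 19.5 * 0.439 = 8.56 Erlangs

8.56 Erlangs


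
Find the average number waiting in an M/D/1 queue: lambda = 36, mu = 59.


M/D/1: Lq = rho^2 / (2*(1-rho)) where rho = 36/59; Lq = 0.48

0.48


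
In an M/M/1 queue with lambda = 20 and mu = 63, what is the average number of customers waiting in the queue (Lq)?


rho = 20/63; Lq = rho^2/(1-rho) = 0.15

0.15


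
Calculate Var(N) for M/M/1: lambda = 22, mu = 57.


rho = 22/57; Var(N) = rho/(1-rho)^2 = 1.02

1.02


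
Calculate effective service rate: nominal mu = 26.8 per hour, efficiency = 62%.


Effective rate = mu * efficiency = 26.8 * 0.62 = 16.62 per hour

16.62 per hour


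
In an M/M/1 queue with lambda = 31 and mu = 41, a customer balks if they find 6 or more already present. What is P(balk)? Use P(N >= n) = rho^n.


P(N >= 6) = rho^6 = (31/41)^6 = 0.1868

0.1868


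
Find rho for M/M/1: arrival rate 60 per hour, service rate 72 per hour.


rho = lambda/mu = 60/72 = 0.8333

0.8333


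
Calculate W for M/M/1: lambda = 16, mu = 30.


W = 1/(mu - lambda) = 1/(30 - 16) = 0.0714 hours

0.0714 hours


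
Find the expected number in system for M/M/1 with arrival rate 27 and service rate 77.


rho = 27/77; L = rho/(1-rho) = 0.54

0.54


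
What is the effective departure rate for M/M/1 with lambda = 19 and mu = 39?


For a stable queue (lambda < mu), throughput = lambda = 19 per hour

19 per hour


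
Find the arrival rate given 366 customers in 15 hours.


lambda = total arrivals / time = 366 / 15 = 24.4 per hour

24.4 per hour


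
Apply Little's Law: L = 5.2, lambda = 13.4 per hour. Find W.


W = L / lambda = 5.2 / 13.4 = 0.3881 hours

0.3881 hours


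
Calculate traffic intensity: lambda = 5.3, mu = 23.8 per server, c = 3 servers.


rho = lambda / (c * mu) = 5.3 / (3 * 23.8) = 0.0742

0.0742


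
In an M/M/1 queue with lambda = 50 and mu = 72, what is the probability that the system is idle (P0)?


P0 = 1 - rho = 1 - 50/72 = 0.3056

0.3056


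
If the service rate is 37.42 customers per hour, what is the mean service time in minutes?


Mean service time = 60/mu = 60/37.42 = 1.6 minutes

1.6 minutes


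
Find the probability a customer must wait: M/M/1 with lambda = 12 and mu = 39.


P(wait) = rho = lambda/mu = 12/39 = 0.3077

0.3077


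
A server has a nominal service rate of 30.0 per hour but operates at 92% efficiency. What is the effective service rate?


Effective rate = mu * efficiency = 30.0 * 0.92 = 27.6 per hour

27.6 per hour


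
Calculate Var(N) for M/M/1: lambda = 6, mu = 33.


rho = 6/33; Var(N) = rho/(1-rho)^2 = 0.27

0.27


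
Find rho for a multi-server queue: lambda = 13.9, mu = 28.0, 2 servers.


rho = lambda / (c * mu) = 13.9 / (2 * 28.0) = 0.2482

0.2482


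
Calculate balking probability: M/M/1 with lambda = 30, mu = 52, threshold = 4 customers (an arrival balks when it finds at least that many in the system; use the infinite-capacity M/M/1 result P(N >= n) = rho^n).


P(N >= 4) = rho^4 = (30/52)^4 = 0.1108

0.1108


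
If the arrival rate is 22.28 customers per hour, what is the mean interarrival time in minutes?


Mean interarrival time = 60/lambda = 60/22.28 = 2.69 minutes

2.69 minutes


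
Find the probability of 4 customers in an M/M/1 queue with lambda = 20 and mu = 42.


rho = 20/42; P(n) = (1-rho)*rho^n = (1-20/42)*(20/42)^4 = 0.0269

0.0269


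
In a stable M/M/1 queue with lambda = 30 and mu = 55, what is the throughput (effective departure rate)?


For a stable queue (lambda < mu), throughput = lambda = 30 per hour

30 per hour


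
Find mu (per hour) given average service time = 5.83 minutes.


mu = 60 / avg_service_time = 60 / 5.83 = 10.29 per hour

10.29 per hour


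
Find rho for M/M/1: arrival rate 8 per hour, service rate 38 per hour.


rho = lambda/mu = 8/38 = 0.2105

0.2105


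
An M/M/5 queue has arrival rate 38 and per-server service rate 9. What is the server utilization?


rho = lambda/(c*mu) = 38/(5*9) = 0.8444

0.8444


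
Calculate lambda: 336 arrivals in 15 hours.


lambda = total arrivals / time = 336 / 15 = 22.4 per hour

22.4 per hour


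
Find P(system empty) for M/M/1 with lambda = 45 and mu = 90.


P0 = 1 - rho = 1 - 45/90 = 0.5

0.5


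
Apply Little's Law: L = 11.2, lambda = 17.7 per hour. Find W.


W = L / lambda = 11.2 / 17.7 = 0.6328 hours

0.6328 hours


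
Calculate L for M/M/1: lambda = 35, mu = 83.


rho = 35/83; L = rho/(1-rho) = 0.73

0.73


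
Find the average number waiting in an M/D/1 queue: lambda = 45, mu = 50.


M/D/1: Lq = rho^2 / (2*(1-rho)) where rho = 45/50; Lq = 4.05

4.05


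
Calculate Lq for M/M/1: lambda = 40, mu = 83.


rho = 40/83; Lq = rho^2/(1-rho) = 0.45

0.45


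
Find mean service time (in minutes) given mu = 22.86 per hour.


Mean service time = 60/mu = 60/22.86 = 2.62 minutes

2.62 minutes


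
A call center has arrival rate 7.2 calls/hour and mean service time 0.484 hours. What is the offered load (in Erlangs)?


Offered load a = lambda * E[S] = 7.2 * 0.484 = 3.48 Erlangs

3.48 Erlangs


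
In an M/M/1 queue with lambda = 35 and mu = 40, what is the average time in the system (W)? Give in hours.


W = 1/(mu - lambda) = 1/(40 - 35) = 0.2 hours

0.2 hours


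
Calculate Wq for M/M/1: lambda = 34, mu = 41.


rho = 34/41; Wq = rho/(mu - lambda) = 0.1185 hours

0.1185 hours


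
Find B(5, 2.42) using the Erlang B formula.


B(N,A) = (A^N/N!) / sum(A^k/k!, k=0..N) with N=5, A=2.42 = 0.0639

0.0639


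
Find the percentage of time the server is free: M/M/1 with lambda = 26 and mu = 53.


Idle fraction = (1 - rho) * 100 = (1 - 26/53) * 100 = 50.9%

50.9%


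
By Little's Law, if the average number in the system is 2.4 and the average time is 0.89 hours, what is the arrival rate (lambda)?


lambda = L / W = 2.4 / 0.89 = 2.7 per hour

2.7 per hour


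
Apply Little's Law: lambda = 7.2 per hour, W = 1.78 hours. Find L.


L = lambda * W = 7.2 * 1.78 = 12.82

12.82


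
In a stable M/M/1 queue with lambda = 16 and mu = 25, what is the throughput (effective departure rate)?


For a stable queue (lambda < mu), throughput = lambda = 16 per hour

16 per hour


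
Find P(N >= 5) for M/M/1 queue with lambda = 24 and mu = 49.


P(N >= 5) = rho^5 = (24/49)^5 = 0.0282

0.0282


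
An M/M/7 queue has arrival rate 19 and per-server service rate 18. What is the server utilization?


rho = lambda/(c*mu) = 19/(7*18) = 0.1508

0.1508


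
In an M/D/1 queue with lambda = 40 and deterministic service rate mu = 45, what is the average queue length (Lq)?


M/D/1: Lq = rho^2 / (2*(1-rho)) where rho = 40/45; Lq = 3.56

3.56


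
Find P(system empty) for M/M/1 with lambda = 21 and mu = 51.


P0 = 1 - rho = 1 - 21/51 = 0.5882

0.5882


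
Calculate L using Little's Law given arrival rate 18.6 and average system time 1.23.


L = lambda * W = 18.6 * 1.23 = 22.88

22.88


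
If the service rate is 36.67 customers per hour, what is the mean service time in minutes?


Mean service time = 60/mu = 60/36.67 = 1.64 minutes

1.64 minutes


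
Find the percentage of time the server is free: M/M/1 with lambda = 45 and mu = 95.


Idle fraction = (1 - rho) * 100 = (1 - 45/95) * 100 = 52.6%

52.6%


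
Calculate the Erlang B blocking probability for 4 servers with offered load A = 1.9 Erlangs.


B(N,A) = (A^N/N!) / sum(A^k/k!, k=0..N) with N=4, A=1.9 = 0.085

0.085


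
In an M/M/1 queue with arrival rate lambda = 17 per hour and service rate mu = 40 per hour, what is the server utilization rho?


rho = lambda/mu = 17/40 = 0.425

0.425


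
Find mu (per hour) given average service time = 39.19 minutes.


mu = 60 / avg_service_time = 60 / 39.19 = 1.53 per hour

1.53 per hour


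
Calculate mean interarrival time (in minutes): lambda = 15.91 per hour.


Mean interarrival time = 60/lambda = 60/15.91 = 3.77 minutes

3.77 minutes


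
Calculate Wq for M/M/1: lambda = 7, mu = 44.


rho = 7/44; Wq = rho/(mu - lambda) = 0.0043 hours

0.0043 hours


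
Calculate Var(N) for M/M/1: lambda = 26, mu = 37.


rho = 26/37; Var(N) = rho/(1-rho)^2 = 7.95

7.95


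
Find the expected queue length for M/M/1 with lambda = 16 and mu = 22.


rho = 16/22; Lq = rho^2/(1-rho) = 1.94

1.94


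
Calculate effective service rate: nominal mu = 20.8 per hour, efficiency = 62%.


Effective rate = mu * efficiency = 20.8 * 0.62 = 12.9 per hour

12.9 per hour


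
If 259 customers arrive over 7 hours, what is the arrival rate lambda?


lambda = total arrivals / time = 259 / 7 = 37.0 per hour

37.0 per hour


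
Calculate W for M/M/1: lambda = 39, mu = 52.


W = 1/(mu - lambda) = 1/(52 - 39) = 0.0769 hours

0.0769 hours


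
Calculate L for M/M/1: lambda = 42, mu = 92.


rho = 42/92; L = rho/(1-rho) = 0.84

0.84


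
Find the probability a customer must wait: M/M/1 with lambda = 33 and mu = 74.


P(wait) = rho = lambda/mu = 33/74 = 0.4459

0.4459


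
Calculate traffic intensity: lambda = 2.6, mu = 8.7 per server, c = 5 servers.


rho = lambda / (c * mu) = 2.6 / (5 * 8.7) = 0.0598

0.0598


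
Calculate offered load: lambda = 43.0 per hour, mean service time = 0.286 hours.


Offered load a = lambda * E[S] = 43.0 * 0.286 = 12.3 Erlangs

12.3 Erlangs


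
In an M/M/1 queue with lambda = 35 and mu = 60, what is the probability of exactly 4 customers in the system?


rho = 35/60; P(n) = (1-rho)*rho^n = (1-35/60)*(35/60)^4 = 0.0482

0.0482


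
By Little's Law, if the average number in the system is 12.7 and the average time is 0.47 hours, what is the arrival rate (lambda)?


lambda = L / W = 12.7 / 0.47 = 27.02 per hour

27.02 per hour


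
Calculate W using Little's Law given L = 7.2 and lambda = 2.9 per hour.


W = L / lambda = 7.2 / 2.9 = 2.4828 hours

2.4828 hours


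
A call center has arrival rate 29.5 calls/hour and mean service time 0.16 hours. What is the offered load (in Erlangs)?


Offered load a = lambda * E[S] = 29.5 * 0.16 = 4.72 Erlangs

4.72 Erlangs


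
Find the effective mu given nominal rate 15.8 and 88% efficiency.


Effective rate = mu * efficiency = 15.8 * 0.88 = 13.9 per hour

13.9 per hour


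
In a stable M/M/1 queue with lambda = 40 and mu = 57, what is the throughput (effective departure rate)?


For a stable queue (lambda < mu), throughput = lambda = 40 per hour

40 per hour


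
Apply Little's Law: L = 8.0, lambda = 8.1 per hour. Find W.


W = L / lambda = 8.0 / 8.1 = 0.9877 hours

0.9877 hours


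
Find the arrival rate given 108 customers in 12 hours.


lambda = total arrivals / time = 108 / 12 = 9.0 per hour

9.0 per hour


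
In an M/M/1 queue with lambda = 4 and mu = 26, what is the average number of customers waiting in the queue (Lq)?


rho = 4/26; Lq = rho^2/(1-rho) = 0.03

0.03


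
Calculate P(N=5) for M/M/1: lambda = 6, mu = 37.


rho = 6/37; P(n) = (1-rho)*rho^n = (1-6/37)*(6/37)^5 = 0.0001

0.0001


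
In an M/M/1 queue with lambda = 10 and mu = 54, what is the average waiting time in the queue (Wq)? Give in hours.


rho = 10/54; Wq = rho/(mu - lambda) = 0.0042 hours

0.0042 hours


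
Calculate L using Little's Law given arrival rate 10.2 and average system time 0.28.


L = lambda * W = 10.2 * 0.28 = 2.86

2.86


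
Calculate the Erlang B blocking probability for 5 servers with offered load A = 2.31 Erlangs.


B(N,A) = (A^N/N!) / sum(A^k/k!, k=0..N) with N=5, A=2.31 = 0.0561

0.0561


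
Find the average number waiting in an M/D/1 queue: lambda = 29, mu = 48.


M/D/1: Lq = rho^2 / (2*(1-rho)) where rho = 29/48; Lq = 0.46

0.46


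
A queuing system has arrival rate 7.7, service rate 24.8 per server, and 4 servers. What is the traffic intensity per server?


rho = lambda / (c * mu) = 7.7 / (4 * 24.8) = 0.0776

0.0776


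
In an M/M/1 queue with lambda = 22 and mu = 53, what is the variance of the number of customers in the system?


rho = 22/53; Var(N) = rho/(1-rho)^2 = 1.21

1.21


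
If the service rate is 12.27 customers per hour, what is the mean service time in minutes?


Mean service time = 60/mu = 60/12.27 = 4.89 minutes

4.89 minutes


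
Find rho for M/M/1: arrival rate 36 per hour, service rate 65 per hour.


rho = lambda/mu = 36/65 = 0.5538

0.5538
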